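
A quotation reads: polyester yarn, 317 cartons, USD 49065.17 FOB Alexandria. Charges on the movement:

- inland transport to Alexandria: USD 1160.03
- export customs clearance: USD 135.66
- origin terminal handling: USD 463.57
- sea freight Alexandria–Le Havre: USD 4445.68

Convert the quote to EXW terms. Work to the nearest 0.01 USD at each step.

Not relevant to the conversion: freight — on the buyer under both terms; not part of either seller's price.
From FOB to EXW, the seller no longer bears: inland to port, export clearance, origin terminal.
EXW price = 49065.17 − 1160.03 − 135.66 − 463.57 = 47305.91

EXW price: USD 47305.91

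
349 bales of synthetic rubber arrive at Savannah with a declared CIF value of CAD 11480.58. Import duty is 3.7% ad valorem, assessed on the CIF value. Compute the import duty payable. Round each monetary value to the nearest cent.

Import duty = 11480.58 × 3.7% = 424.78

Import duty: CAD 424.78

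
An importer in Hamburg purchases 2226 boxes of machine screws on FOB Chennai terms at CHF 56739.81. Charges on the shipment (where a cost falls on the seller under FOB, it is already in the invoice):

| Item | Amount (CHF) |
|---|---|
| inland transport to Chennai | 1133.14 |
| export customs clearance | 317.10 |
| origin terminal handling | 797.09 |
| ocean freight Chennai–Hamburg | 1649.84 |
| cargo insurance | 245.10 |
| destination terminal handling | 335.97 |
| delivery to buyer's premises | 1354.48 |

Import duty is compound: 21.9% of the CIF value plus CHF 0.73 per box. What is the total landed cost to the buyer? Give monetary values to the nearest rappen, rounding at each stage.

Total landed cost: CHF 74791.19

FOB: the seller bears costs until goods are on board at the origin port; the buyer bears freight, insurance and all costs thereafter.
Already in the invoice (seller's account under FOB): inland to port, export clearance, origin terminal — exclude.
CIF value = FOB price + freight + insurance = 56739.81 + 1649.84 + 245.10 = 58634.75
Ad valorem component: 58634.75 × 21.9% = 12841.01
Specific component: 2226 × 0.73 = 1624.98
Import duty = 12841.01 + 1624.98 = 14465.99
Buyer bears: freight 1649.84 + insurance 245.10 + destination terminal 335.97 + delivery 1354.48 + duty 14465.99 = 18051.38
Landed cost = invoice 56739.81 + 18051.38 = 74791.19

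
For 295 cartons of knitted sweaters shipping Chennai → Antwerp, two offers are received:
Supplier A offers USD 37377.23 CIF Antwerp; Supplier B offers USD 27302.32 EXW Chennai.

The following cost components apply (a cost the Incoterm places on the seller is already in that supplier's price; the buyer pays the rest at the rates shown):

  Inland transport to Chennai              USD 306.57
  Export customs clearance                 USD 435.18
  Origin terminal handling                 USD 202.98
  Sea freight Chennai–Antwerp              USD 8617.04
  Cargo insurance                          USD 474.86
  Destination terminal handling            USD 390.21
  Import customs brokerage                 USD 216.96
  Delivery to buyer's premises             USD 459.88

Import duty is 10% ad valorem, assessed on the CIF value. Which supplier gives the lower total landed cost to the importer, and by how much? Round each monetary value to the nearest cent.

Supplier B is cheaper by USD 42.10

Supplier A (CIF):
The CIF price already equals the CIF value: 37377.23
Import duty = 37377.23 × 10% = 3737.72
Buyer bears (A): 390.21 + 216.96 + 459.88 = 1067.05
Landed cost (A) = invoice 37377.23 + 1067.05 + duty 3737.72 = 42182.00
Supplier B (EXW):
CIF value = EXW price + inland to port + export clearance + origin terminal + freight + insurance = 27302.32 + 306.57 + 435.18 + 202.98 + 8617.04 + 474.86 = 37338.95
Import duty = 37338.95 × 10% = 3733.90
Buyer bears (B): 306.57 + 435.18 + 202.98 + 8617.04 + 474.86 + 390.21 + 216.96 + 459.88 = 11103.68
Landed cost (B) = invoice 27302.32 + 11103.68 + duty 3733.90 = 42139.90
Difference = |42182.00 − 42139.90| = 42.10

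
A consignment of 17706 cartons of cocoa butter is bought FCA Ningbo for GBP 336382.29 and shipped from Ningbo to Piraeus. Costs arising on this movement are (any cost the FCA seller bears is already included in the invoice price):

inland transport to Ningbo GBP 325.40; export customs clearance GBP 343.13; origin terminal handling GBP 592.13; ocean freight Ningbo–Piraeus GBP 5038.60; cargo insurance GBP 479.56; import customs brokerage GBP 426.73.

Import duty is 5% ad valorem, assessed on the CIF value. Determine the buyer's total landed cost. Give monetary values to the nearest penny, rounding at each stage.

FCA: the seller delivers export-cleared goods to the carrier; the buyer bears costs from that point.
Already in the invoice (seller's account under FCA): inland to port, export clearance — exclude.
CIF value = FCA price + origin terminal + freight + insurance = 336382.29 + 592.13 + 5038.60 + 479.56 = 342492.58
Import duty = 342492.58 × 5% = 17124.63
Buyer bears: origin terminal 592.13 + freight 5038.60 + insurance 479.56 + brokerage 426.73 + duty 17124.63 = 23661.65
Landed cost = invoice 336382.29 + 23661.65 = 360043.94

Total landed cost: GBP 360043.94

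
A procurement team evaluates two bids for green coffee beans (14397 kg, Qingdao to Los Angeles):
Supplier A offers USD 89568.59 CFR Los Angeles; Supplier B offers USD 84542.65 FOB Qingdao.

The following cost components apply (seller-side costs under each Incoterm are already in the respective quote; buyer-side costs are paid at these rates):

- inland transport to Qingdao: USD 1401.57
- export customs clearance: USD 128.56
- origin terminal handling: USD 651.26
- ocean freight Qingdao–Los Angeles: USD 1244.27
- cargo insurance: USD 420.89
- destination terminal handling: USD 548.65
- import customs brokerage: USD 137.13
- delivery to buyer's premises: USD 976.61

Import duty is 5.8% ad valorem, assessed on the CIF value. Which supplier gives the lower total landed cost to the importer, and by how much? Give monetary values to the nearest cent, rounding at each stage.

Supplier B is cheaper by USD 4001.01

Supplier A (CFR):
CIF value = CFR price + insurance = 89568.59 + 420.89 = 89989.48
Import duty = 89989.48 × 5.8% = 5219.39
Buyer bears (A): 420.89 + 548.65 + 137.13 + 976.61 = 2083.28
Landed cost (A) = invoice 89568.59 + 2083.28 + duty 5219.39 = 96871.26
Supplier B (FOB):
CIF value = FOB price + freight + insurance = 84542.65 + 1244.27 + 420.89 = 86207.81
Import duty = 86207.81 × 5.8% = 5000.05
Buyer bears (B): 1244.27 + 420.89 + 548.65 + 137.13 + 976.61 = 3327.55
Landed cost (B) = invoice 84542.65 + 3327.55 + duty 5000.05 = 92870.25
Difference = |96871.26 − 92870.25| = 4001.01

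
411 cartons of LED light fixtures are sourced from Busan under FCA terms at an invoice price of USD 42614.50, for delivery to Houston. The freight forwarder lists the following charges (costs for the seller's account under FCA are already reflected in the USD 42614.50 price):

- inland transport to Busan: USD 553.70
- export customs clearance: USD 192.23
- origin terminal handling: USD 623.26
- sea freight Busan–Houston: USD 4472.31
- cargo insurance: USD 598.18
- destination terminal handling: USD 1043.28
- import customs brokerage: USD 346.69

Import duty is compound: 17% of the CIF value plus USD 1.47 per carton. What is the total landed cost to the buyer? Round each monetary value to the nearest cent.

Total landed cost: USD 58514.79

FCA: the seller delivers export-cleared goods to the carrier; the buyer bears costs from that point.
Already in the invoice (seller's account under FCA): inland to port, export clearance — exclude.
CIF value = FCA price + origin terminal + freight + insurance = 42614.50 + 623.26 + 4472.31 + 598.18 = 48308.25
Ad valorem component: 48308.25 × 17% = 8212.40
Specific component: 411 × 1.47 = 604.17
Import duty = 8212.40 + 604.17 = 8816.57
Buyer bears: origin terminal 623.26 + freight 4472.31 + insurance 598.18 + destination terminal 1043.28 + brokerage 346.69 + duty 8816.57 = 15900.29
Landed cost = invoice 42614.50 + 15900.29 = 58514.79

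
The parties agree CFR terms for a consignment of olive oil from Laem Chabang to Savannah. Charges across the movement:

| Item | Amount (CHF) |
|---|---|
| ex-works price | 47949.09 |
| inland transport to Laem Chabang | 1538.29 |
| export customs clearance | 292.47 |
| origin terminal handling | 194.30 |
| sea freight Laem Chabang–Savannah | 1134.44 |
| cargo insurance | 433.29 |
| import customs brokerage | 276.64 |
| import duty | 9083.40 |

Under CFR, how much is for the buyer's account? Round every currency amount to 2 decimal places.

Buyer's account: CHF 9793.33

CFR: the seller pays costs through ocean freight to the destination port, but not insurance.
Seller's account: goods 47949.09 + inland to port 1538.29 + export clearance 292.47 + origin terminal 194.30 + freight 1134.44 = 51108.59
Buyer's account: insurance 433.29 + brokerage 276.64 + duty 9083.40 = 9793.33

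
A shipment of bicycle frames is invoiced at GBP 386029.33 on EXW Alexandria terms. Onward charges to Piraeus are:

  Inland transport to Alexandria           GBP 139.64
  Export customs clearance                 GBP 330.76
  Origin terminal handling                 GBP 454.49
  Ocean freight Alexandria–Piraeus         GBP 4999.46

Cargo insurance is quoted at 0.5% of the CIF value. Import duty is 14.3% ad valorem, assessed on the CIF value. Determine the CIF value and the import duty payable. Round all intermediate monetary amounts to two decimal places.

CIF value: GBP 393923.30; import duty: GBP 56331.03

Let C be the CIF value. C = EXW price + pre-shipment costs + freight + 0.5% × C
C − 0.5% × C = 386029.33 + 139.64 + 330.76 + 454.49 + 4999.46
0.995 × C = 391953.68
C = 391953.68 / 0.995 = 393923.30
Insurance premium = 0.5% × 393923.30 = 1969.62
Import duty = 393923.30 × 14.3% = 56331.03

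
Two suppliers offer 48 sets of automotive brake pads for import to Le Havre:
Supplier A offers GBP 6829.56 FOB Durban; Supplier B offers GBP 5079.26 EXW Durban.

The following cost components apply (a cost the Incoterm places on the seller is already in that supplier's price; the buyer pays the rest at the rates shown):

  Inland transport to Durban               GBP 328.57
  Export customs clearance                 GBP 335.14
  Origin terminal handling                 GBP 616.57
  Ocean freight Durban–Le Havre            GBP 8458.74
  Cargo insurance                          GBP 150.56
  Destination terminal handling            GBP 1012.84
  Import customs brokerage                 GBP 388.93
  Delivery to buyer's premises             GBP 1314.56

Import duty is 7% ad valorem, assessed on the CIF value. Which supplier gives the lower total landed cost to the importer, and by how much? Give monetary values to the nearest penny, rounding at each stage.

Supplier B is cheaper by GBP 502.92

Supplier A (FOB):
CIF value = FOB price + freight + insurance = 6829.56 + 8458.74 + 150.56 = 15438.86
Import duty = 15438.86 × 7% = 1080.72
Buyer bears (A): 8458.74 + 150.56 + 1012.84 + 388.93 + 1314.56 = 11325.63
Landed cost (A) = invoice 6829.56 + 11325.63 + duty 1080.72 = 19235.91
Supplier B (EXW):
CIF value = EXW price + inland to port + export clearance + origin terminal + freight + insurance = 5079.26 + 328.57 + 335.14 + 616.57 + 8458.74 + 150.56 = 14968.84
Import duty = 14968.84 × 7% = 1047.82
Buyer bears (B): 328.57 + 335.14 + 616.57 + 8458.74 + 150.56 + 1012.84 + 388.93 + 1314.56 = 12605.91
Landed cost (B) = invoice 5079.26 + 12605.91 + duty 1047.82 = 18732.99
Difference = |19235.91 − 18732.99| = 502.92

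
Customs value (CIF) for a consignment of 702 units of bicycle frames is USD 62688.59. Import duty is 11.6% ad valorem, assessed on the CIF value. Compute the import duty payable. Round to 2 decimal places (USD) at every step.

Import duty: USD 7271.88

Import duty = 62688.59 × 11.6% = 7271.88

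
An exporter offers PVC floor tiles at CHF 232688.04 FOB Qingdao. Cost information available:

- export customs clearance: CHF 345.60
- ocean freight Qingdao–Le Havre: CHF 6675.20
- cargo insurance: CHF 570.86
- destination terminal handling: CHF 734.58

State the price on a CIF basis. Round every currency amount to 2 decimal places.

CIF price: CHF 239934.10

Not relevant to the conversion: export clearance — on the seller under both FOB and CIF; already in the FOB price and stays in the CIF price. destination terminal — on the buyer under both terms; not part of either seller's price.
From FOB to CIF, the seller additionally bears: freight, insurance.
CIF price = 232688.04 + 6675.20 + 570.86 = 239934.10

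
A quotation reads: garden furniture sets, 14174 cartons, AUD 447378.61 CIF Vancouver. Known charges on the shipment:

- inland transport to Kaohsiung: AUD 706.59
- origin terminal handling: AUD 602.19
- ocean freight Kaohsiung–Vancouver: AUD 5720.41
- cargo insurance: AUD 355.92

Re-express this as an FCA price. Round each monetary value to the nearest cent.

Not relevant to the conversion: inland to port — on the seller under both CIF and FCA; already in the CIF price and stays in the FCA price.
From CIF to FCA, the seller no longer bears: origin terminal, freight, insurance.
FCA price = 447378.61 − 602.19 − 5720.41 − 355.92 = 440700.09

FCA price: AUD 440700.09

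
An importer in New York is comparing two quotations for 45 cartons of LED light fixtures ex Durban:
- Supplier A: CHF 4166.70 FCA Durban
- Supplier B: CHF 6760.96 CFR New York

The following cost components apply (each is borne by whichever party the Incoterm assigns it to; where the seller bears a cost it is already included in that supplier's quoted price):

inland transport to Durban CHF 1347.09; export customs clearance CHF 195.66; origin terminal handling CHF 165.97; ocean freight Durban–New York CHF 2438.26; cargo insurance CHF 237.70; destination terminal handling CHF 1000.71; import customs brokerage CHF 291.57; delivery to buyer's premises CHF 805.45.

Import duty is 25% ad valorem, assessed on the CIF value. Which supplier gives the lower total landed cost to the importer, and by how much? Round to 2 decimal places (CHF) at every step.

Supplier A (FCA):
CIF value = FCA price + origin terminal + freight + insurance = 4166.70 + 165.97 + 2438.26 + 237.70 = 7008.63
Import duty = 7008.63 × 25% = 1752.16
Buyer bears (A): 165.97 + 2438.26 + 237.70 + 1000.71 + 291.57 + 805.45 = 4939.66
Landed cost (A) = invoice 4166.70 + 4939.66 + duty 1752.16 = 10858.52
Supplier B (CFR):
CIF value = CFR price + insurance = 6760.96 + 237.70 = 6998.66
Import duty = 6998.66 × 25% = 1749.67
Buyer bears (B): 237.70 + 1000.71 + 291.57 + 805.45 = 2335.43
Landed cost (B) = invoice 6760.96 + 2335.43 + duty 1749.67 = 10846.06
Difference = |10858.52 − 10846.06| = 12.46

Supplier B is cheaper by CHF 12.46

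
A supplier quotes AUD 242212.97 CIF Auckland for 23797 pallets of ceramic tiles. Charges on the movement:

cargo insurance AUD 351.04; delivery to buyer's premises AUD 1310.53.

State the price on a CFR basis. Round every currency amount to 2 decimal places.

Not relevant to the conversion: delivery — on the buyer under both terms; not part of either seller's price.
From CIF to CFR, the seller no longer bears: insurance.
CFR price = 242212.97 − 351.04 = 241861.93

CFR price: AUD 241861.93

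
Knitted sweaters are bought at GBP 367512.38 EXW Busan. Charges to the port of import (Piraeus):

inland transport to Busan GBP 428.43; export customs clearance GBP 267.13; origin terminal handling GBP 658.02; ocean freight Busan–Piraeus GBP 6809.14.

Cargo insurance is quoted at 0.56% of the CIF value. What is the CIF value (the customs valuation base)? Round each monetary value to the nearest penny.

CIF value: GBP 377790.73

Let C be the CIF value. C = EXW price + pre-shipment costs + freight + 0.56% × C
C − 0.56% × C = 367512.38 + 428.43 + 267.13 + 658.02 + 6809.14
0.9944 × C = 375675.10
C = 375675.10 / 0.9944 = 377790.73
Insurance premium = 0.56% × 377790.73 = 2115.63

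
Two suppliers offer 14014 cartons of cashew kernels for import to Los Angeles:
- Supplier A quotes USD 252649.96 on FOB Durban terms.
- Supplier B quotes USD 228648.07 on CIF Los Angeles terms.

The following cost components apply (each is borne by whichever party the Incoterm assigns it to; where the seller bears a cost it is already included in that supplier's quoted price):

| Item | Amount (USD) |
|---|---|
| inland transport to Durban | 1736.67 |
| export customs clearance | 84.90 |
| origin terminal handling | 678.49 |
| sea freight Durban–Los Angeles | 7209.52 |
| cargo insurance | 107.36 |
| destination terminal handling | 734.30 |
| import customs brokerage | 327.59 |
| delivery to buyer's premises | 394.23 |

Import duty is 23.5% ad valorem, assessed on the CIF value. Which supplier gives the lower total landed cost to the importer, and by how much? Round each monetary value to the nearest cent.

Supplier A (FOB):
CIF value = FOB price + freight + insurance = 252649.96 + 7209.52 + 107.36 = 259966.84
Import duty = 259966.84 × 23.5% = 61092.21
Buyer bears (A): 7209.52 + 107.36 + 734.30 + 327.59 + 394.23 = 8773.00
Landed cost (A) = invoice 252649.96 + 8773.00 + duty 61092.21 = 322515.17
Supplier B (CIF):
The CIF price already equals the CIF value: 228648.07
Import duty = 228648.07 × 23.5% = 53732.30
Buyer bears (B): 734.30 + 327.59 + 394.23 = 1456.12
Landed cost (B) = invoice 228648.07 + 1456.12 + duty 53732.30 = 283836.49
Difference = |322515.17 − 283836.49| = 38678.68

Supplier B is cheaper by USD 38678.68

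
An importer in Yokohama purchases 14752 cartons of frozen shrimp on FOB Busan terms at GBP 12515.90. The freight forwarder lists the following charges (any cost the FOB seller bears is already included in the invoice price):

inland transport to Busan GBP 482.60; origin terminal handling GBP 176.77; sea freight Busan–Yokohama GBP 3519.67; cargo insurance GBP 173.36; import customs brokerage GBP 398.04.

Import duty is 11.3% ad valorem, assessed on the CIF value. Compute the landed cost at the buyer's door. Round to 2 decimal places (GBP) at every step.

FOB: the seller bears costs until goods are on board at the origin port; the buyer bears freight, insurance and all costs thereafter.
Already in the invoice (seller's account under FOB): inland to port, origin terminal — exclude.
CIF value = FOB price + freight + insurance = 12515.90 + 3519.67 + 173.36 = 16208.93
Import duty = 16208.93 × 11.3% = 1831.61
Buyer bears: freight 3519.67 + insurance 173.36 + brokerage 398.04 + duty 1831.61 = 5922.68
Landed cost = invoice 12515.90 + 5922.68 = 18438.58

Total landed cost: GBP 18438.58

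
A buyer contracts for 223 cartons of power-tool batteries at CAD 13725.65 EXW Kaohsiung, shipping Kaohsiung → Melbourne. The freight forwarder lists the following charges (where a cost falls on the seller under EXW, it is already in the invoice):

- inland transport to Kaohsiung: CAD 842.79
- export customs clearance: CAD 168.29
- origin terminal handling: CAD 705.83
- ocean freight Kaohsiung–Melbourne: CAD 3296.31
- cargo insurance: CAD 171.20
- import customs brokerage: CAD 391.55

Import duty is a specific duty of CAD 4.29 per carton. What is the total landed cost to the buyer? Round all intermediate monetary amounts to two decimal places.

Total landed cost: CAD 20258.29

EXW: the seller makes goods available at their premises; the buyer bears all onward costs.
CIF value = EXW price + inland to port + export clearance + origin terminal + freight + insurance = 13725.65 + 842.79 + 168.29 + 705.83 + 3296.31 + 171.20 = 18910.07
Import duty = 223 × 4.29 = 956.67
Buyer bears: inland to port 842.79 + export clearance 168.29 + origin terminal 705.83 + freight 3296.31 + insurance 171.20 + brokerage 391.55 + duty 956.67 = 6532.64
Landed cost = invoice 13725.65 + 6532.64 = 20258.29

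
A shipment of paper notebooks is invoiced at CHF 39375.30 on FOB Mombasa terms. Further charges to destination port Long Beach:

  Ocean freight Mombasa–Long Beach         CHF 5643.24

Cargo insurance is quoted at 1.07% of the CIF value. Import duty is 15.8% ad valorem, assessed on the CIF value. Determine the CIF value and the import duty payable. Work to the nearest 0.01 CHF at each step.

Let C be the CIF value. C = FOB price + freight + 1.07% × C
C − 1.07% × C = 39375.30 + 5643.24
0.9893 × C = 45018.54
C = 45018.54 / 0.9893 = 45505.45
Insurance premium = 1.07% × 45505.45 = 486.91
Import duty = 45505.45 × 15.8% = 7189.86

CIF value: CHF 45505.45; import duty: CHF 7189.86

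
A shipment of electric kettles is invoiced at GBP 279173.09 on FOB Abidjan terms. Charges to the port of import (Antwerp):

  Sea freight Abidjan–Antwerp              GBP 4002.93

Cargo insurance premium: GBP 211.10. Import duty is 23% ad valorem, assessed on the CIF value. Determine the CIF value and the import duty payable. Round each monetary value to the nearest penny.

CIF = FOB price + freight + insurance
CIF = 279173.09 + 4002.93 + 211.10 = 283387.12
Import duty = 283387.12 × 23% = 65179.04

CIF value: GBP 283387.12; import duty: GBP 65179.04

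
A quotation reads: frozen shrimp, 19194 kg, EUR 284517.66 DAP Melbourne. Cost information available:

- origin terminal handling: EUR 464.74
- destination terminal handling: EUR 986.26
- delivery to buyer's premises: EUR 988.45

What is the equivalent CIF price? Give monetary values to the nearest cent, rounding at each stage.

CIF price: EUR 282542.95

Not relevant to the conversion: origin terminal — on the seller under both DAP and CIF; already in the DAP price and stays in the CIF price.
From DAP to CIF, the seller no longer bears: destination terminal, delivery.
CIF price = 284517.66 − 986.26 − 988.45 = 282542.95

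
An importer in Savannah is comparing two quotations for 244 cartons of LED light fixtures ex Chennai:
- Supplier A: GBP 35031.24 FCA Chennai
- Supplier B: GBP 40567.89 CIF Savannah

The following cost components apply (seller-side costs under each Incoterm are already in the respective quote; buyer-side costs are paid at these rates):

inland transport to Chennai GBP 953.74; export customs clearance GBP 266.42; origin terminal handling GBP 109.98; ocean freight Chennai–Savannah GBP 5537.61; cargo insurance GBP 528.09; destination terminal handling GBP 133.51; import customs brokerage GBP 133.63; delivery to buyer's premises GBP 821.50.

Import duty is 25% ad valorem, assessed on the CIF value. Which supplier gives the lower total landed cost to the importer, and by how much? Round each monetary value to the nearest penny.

Supplier B is cheaper by GBP 798.79

Supplier A (FCA):
CIF value = FCA price + origin terminal + freight + insurance = 35031.24 + 109.98 + 5537.61 + 528.09 = 41206.92
Import duty = 41206.92 × 25% = 10301.73
Buyer bears (A): 109.98 + 5537.61 + 528.09 + 133.51 + 133.63 + 821.50 = 7264.32
Landed cost (A) = invoice 35031.24 + 7264.32 + duty 10301.73 = 52597.29
Supplier B (CIF):
The CIF price already equals the CIF value: 40567.89
Import duty = 40567.89 × 25% = 10141.97
Buyer bears (B): 133.51 + 133.63 + 821.50 = 1088.64
Landed cost (B) = invoice 40567.89 + 1088.64 + duty 10141.97 = 51798.50
Difference = |52597.29 − 51798.50| = 798.79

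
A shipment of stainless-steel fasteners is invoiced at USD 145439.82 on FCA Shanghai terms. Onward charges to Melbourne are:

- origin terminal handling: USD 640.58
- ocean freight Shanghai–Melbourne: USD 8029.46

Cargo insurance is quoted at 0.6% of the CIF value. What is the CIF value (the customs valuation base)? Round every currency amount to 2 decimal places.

CIF value: USD 155040.10

Let C be the CIF value. C = FCA price + pre-shipment costs + freight + 0.6% × C
C − 0.6% × C = 145439.82 + 640.58 + 8029.46
0.994 × C = 154109.86
C = 154109.86 / 0.994 = 155040.10
Insurance premium = 0.6% × 155040.10 = 930.24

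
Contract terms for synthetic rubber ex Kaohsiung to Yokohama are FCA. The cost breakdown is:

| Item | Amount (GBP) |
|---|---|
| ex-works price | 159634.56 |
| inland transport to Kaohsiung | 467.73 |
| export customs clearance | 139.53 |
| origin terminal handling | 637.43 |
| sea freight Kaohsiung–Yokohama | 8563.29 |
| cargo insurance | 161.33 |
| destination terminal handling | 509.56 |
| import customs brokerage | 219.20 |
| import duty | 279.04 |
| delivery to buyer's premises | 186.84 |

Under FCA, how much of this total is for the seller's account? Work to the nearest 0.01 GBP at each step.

Seller's account: GBP 160241.82

FCA: the seller delivers export-cleared goods to the carrier; the buyer bears costs from that point.
Seller's account: goods 159634.56 + inland to port 467.73 + export clearance 139.53 = 160241.82
Buyer's account: origin terminal 637.43 + freight 8563.29 + insurance 161.33 + destination terminal 509.56 + brokerage 219.20 + duty 279.04 + delivery 186.84 = 10556.69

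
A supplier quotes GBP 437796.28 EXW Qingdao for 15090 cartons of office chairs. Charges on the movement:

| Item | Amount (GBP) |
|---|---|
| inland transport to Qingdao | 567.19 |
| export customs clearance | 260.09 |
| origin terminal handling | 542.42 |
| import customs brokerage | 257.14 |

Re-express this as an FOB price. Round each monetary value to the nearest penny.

FOB price: GBP 439165.98

Not relevant to the conversion: brokerage — on the buyer under both terms; not part of either seller's price.
From EXW to FOB, the seller additionally bears: inland to port, export clearance, origin terminal.
FOB price = 437796.28 + 567.19 + 260.09 + 542.42 = 439165.98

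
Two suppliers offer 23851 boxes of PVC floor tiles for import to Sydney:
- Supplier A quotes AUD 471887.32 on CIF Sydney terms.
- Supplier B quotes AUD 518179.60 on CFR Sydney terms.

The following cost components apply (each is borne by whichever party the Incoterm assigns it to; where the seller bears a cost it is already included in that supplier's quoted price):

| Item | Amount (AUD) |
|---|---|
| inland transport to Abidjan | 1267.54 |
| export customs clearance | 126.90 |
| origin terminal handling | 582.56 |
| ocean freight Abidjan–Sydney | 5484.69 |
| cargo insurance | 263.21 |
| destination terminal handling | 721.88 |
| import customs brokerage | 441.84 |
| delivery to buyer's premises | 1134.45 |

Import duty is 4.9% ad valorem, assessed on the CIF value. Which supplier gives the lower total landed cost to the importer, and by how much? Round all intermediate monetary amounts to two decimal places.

Supplier A (CIF):
The CIF price already equals the CIF value: 471887.32
Import duty = 471887.32 × 4.9% = 23122.48
Buyer bears (A): 721.88 + 441.84 + 1134.45 = 2298.17
Landed cost (A) = invoice 471887.32 + 2298.17 + duty 23122.48 = 497307.97
Supplier B (CFR):
CIF value = CFR price + insurance = 518179.60 + 263.21 = 518442.81
Import duty = 518442.81 × 4.9% = 25403.70
Buyer bears (B): 263.21 + 721.88 + 441.84 + 1134.45 = 2561.38
Landed cost (B) = invoice 518179.60 + 2561.38 + duty 25403.70 = 546144.68
Difference = |497307.97 − 546144.68| = 48836.71

Supplier A is cheaper by AUD 48836.71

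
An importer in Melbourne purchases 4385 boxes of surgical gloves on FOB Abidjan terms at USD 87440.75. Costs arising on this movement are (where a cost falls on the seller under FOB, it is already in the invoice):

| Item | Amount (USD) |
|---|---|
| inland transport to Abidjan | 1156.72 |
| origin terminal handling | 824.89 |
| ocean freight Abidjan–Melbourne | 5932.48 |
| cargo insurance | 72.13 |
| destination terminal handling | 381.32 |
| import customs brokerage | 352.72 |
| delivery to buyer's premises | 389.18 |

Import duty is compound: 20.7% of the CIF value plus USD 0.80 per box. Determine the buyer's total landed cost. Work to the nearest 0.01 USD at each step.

FOB: the seller bears costs until goods are on board at the origin port; the buyer bears freight, insurance and all costs thereafter.
Already in the invoice (seller's account under FOB): inland to port, origin terminal — exclude.
CIF value = FOB price + freight + insurance = 87440.75 + 5932.48 + 72.13 = 93445.36
Ad valorem component: 93445.36 × 20.7% = 19343.19
Specific component: 4385 × 0.80 = 3508.00
Import duty = 19343.19 + 3508.00 = 22851.19
Buyer bears: freight 5932.48 + insurance 72.13 + destination terminal 381.32 + brokerage 352.72 + delivery 389.18 + duty 22851.19 = 29979.02
Landed cost = invoice 87440.75 + 29979.02 = 117419.77

Total landed cost: USD 117419.77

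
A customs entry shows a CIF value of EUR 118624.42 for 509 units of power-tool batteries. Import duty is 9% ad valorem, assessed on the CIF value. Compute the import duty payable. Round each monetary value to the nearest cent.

Import duty: EUR 10676.20

Import duty = 118624.42 × 9% = 10676.20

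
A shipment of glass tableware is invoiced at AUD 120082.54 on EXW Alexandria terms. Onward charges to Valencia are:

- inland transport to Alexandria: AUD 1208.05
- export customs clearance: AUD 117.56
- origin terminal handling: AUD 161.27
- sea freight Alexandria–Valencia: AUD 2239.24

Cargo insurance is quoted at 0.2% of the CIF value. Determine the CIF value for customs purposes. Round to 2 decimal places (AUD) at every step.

CIF value: AUD 124056.77

Let C be the CIF value. C = EXW price + pre-shipment costs + freight + 0.2% × C
C − 0.2% × C = 120082.54 + 1208.05 + 117.56 + 161.27 + 2239.24
0.998 × C = 123808.66
C = 123808.66 / 0.998 = 124056.77
Insurance premium = 0.2% × 124056.77 = 248.11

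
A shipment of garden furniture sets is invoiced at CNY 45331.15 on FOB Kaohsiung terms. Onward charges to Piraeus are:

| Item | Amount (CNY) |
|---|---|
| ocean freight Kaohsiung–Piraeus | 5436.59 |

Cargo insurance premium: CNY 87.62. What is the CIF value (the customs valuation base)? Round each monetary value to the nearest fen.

CIF = FOB price + freight + insurance
CIF = 45331.15 + 5436.59 + 87.62 = 50855.36

CIF value: CNY 50855.36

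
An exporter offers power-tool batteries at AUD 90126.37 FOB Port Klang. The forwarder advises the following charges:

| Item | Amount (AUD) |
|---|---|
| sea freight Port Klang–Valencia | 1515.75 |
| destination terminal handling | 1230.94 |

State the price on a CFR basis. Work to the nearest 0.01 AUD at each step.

Not relevant to the conversion: destination terminal — on the buyer under both terms; not part of either seller's price.
From FOB to CFR, the seller additionally bears: freight.
CFR price = 90126.37 + 1515.75 = 91642.12

CFR price: AUD 91642.12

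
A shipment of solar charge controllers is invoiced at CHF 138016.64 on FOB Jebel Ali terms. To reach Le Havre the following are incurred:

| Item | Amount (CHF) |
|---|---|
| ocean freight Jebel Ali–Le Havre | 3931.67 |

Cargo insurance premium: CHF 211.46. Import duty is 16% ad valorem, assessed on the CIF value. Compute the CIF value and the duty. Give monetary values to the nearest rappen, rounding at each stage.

CIF value: CHF 142159.77; import duty: CHF 22745.56

CIF = FOB price + freight + insurance
CIF = 138016.64 + 3931.67 + 211.46 = 142159.77
Import duty = 142159.77 × 16% = 22745.56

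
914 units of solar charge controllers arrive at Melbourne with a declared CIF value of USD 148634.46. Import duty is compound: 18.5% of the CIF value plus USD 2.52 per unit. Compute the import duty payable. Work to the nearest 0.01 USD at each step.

Ad valorem component: 148634.46 × 18.5% = 27497.38
Specific component: 914 × 2.52 = 2303.28
Import duty = 27497.38 + 2303.28 = 29800.66

Import duty: USD 29800.66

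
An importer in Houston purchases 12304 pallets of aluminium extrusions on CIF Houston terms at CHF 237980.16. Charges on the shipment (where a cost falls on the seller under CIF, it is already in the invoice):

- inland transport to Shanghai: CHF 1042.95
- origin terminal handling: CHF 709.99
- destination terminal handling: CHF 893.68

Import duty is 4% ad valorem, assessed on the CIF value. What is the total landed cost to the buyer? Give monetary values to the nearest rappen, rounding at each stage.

CIF: the seller pays costs through ocean freight and marine insurance to the destination port.
Already in the invoice (seller's account under CIF): inland to port, origin terminal — exclude.
The CIF price already equals the CIF value: 237980.16
Import duty = 237980.16 × 4% = 9519.21
Buyer bears: destination terminal 893.68 + duty 9519.21 = 10412.89
Landed cost = invoice 237980.16 + 10412.89 = 248393.05

Total landed cost: CHF 248393.05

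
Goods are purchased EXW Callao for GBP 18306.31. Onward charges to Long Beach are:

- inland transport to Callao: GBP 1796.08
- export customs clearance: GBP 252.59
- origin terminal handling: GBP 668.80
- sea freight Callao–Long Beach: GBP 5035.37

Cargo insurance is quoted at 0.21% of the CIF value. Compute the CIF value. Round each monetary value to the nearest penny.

CIF value: GBP 26113.99

Let C be the CIF value. C = EXW price + pre-shipment costs + freight + 0.21% × C
C − 0.21% × C = 18306.31 + 1796.08 + 252.59 + 668.80 + 5035.37
0.9979 × C = 26059.15
C = 26059.15 / 0.9979 = 26113.99
Insurance premium = 0.21% × 26113.99 = 54.84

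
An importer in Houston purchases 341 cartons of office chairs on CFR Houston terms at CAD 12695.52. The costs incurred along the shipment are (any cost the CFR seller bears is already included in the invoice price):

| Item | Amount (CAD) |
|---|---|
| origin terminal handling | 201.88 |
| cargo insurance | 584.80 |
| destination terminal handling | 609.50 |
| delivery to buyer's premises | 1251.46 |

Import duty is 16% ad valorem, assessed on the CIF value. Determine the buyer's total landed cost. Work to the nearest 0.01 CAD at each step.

CFR: the seller pays costs through ocean freight to the destination port, but not insurance.
Already in the invoice (seller's account under CFR): origin terminal — exclude.
CIF value = CFR price + insurance = 12695.52 + 584.80 = 13280.32
Import duty = 13280.32 × 16% = 2124.85
Buyer bears: insurance 584.80 + destination terminal 609.50 + delivery 1251.46 + duty 2124.85 = 4570.61
Landed cost = invoice 12695.52 + 4570.61 = 17266.13

Total landed cost: CAD 17266.13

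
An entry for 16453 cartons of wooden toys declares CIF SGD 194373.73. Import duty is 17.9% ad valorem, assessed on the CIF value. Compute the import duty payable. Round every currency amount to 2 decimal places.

Import duty: SGD 34792.90

Import duty = 194373.73 × 17.9% = 34792.90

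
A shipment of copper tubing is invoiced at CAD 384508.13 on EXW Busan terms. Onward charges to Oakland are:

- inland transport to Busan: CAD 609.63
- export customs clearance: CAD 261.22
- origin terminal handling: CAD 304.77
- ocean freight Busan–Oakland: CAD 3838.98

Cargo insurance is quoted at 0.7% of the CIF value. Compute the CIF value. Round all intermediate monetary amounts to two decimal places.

CIF value: CAD 392268.61

Let C be the CIF value. C = EXW price + pre-shipment costs + freight + 0.7% × C
C − 0.7% × C = 384508.13 + 609.63 + 261.22 + 304.77 + 3838.98
0.993 × C = 389522.73
C = 389522.73 / 0.993 = 392268.61
Insurance premium = 0.7% × 392268.61 = 2745.88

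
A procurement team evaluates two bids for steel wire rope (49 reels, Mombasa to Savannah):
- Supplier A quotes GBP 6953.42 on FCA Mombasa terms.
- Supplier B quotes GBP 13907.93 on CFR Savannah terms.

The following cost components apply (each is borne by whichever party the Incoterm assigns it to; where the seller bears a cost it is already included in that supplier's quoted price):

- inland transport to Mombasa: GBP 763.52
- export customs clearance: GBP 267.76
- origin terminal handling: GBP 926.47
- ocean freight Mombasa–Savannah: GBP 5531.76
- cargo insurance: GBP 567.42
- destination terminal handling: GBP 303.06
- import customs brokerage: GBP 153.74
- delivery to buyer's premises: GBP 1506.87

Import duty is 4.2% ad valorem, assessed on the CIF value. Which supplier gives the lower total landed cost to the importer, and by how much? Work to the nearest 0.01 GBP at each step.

Supplier A is cheaper by GBP 517.12

Supplier A (FCA):
CIF value = FCA price + origin terminal + freight + insurance = 6953.42 + 926.47 + 5531.76 + 567.42 = 13979.07
Import duty = 13979.07 × 4.2% = 587.12
Buyer bears (A): 926.47 + 5531.76 + 567.42 + 303.06 + 153.74 + 1506.87 = 8989.32
Landed cost (A) = invoice 6953.42 + 8989.32 + duty 587.12 = 16529.86
Supplier B (CFR):
CIF value = CFR price + insurance = 13907.93 + 567.42 = 14475.35
Import duty = 14475.35 × 4.2% = 607.96
Buyer bears (B): 567.42 + 303.06 + 153.74 + 1506.87 = 2531.09
Landed cost (B) = invoice 13907.93 + 2531.09 + duty 607.96 = 17046.98
Difference = |16529.86 − 17046.98| = 517.12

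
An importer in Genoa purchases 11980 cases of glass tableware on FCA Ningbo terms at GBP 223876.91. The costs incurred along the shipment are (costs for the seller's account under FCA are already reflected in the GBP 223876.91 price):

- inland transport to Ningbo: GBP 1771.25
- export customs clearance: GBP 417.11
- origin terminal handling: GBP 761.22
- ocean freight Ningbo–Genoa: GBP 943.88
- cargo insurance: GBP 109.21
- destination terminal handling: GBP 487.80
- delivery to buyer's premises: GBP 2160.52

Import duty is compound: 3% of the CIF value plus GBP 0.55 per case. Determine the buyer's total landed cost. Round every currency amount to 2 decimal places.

FCA: the seller delivers export-cleared goods to the carrier; the buyer bears costs from that point.
Already in the invoice (seller's account under FCA): inland to port, export clearance — exclude.
CIF value = FCA price + origin terminal + freight + insurance = 223876.91 + 761.22 + 943.88 + 109.21 = 225691.22
Ad valorem component: 225691.22 × 3% = 6770.74
Specific component: 11980 × 0.55 = 6589.00
Import duty = 6770.74 + 6589.00 = 13359.74
Buyer bears: origin terminal 761.22 + freight 943.88 + insurance 109.21 + destination terminal 487.80 + delivery 2160.52 + duty 13359.74 = 17822.37
Landed cost = invoice 223876.91 + 17822.37 = 241699.28

Total landed cost: GBP 241699.28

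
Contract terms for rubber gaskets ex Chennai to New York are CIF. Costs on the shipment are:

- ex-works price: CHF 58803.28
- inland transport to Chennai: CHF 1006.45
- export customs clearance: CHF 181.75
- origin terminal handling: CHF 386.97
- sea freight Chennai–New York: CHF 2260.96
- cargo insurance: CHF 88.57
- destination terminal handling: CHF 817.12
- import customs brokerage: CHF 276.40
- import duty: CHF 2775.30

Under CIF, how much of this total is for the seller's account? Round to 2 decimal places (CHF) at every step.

Seller's account: CHF 62727.98

CIF: the seller pays costs through ocean freight and marine insurance to the destination port.
Seller's account: goods 58803.28 + inland to port 1006.45 + export clearance 181.75 + origin terminal 386.97 + freight 2260.96 + insurance 88.57 = 62727.98
Buyer's account: destination terminal 817.12 + brokerage 276.40 + duty 2775.30 = 3868.82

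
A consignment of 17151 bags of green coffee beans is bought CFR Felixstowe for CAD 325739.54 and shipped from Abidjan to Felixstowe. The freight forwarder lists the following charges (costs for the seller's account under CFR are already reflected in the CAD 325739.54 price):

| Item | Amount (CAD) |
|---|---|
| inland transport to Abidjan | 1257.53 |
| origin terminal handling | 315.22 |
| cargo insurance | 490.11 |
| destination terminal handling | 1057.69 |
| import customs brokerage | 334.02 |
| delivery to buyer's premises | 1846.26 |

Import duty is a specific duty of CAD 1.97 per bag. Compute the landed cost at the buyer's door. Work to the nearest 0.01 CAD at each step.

Total landed cost: CAD 363255.09

CFR: the seller pays costs through ocean freight to the destination port, but not insurance.
Already in the invoice (seller's account under CFR): inland to port, origin terminal — exclude.
CIF value = CFR price + insurance = 325739.54 + 490.11 = 326229.65
Import duty = 17151 × 1.97 = 33787.47
Buyer bears: insurance 490.11 + destination terminal 1057.69 + brokerage 334.02 + delivery 1846.26 + duty 33787.47 = 37515.55
Landed cost = invoice 325739.54 + 37515.55 = 363255.09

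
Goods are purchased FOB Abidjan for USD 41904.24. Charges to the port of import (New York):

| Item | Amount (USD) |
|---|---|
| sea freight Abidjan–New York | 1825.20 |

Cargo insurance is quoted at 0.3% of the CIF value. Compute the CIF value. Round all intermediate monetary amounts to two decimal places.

CIF value: USD 43861.02

Let C be the CIF value. C = FOB price + freight + 0.3% × C
C − 0.3% × C = 41904.24 + 1825.20
0.997 × C = 43729.44
C = 43729.44 / 0.997 = 43861.02
Insurance premium = 0.3% × 43861.02 = 131.58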